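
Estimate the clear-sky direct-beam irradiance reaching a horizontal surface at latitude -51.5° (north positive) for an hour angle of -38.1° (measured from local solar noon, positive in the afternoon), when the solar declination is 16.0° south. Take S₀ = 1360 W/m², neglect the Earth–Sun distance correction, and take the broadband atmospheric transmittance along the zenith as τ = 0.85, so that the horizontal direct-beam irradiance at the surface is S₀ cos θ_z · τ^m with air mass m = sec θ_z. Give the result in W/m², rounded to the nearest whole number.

cos θ_z = sin φ sin δ + cos φ cos δ cos H = (-0.7826)(-0.2756) + (0.6225)(0.9613)(0.7869) = 0.6866.
Air mass m = 1/cos θ_z = 1/0.6866 = 1.456; τ^m = 0.85^1.456 = 0.7893.
Surface direct beam = 1360 × 0.6866 × 0.7893 = 737.03 W/m².

737 W/m²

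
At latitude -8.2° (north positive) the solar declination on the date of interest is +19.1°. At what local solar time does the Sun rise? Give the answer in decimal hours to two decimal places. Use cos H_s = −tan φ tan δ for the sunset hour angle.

−tan φ tan δ = −(-0.1441)(0.3463) = 0.0499; H_s = arccos(0.0499) = 87.14°.
Sunrise is at 12 − H_s/15 = 12 − 5.809 = 6.191 h local solar time.

6.19 h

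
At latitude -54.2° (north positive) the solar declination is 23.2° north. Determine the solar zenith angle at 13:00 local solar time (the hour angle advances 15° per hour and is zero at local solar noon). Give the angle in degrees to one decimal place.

78.5°

Hour angle H = 15° × (13 − 12) = 15.00°.
With φ = -54.2°, δ = 23.2°, H = 15.00°: sin φ sin δ = -0.3195, cos φ cos δ cos H = 0.5193, so cos θ_z = 0.1998.
θ_z = arccos(0.1998) = 78.47°.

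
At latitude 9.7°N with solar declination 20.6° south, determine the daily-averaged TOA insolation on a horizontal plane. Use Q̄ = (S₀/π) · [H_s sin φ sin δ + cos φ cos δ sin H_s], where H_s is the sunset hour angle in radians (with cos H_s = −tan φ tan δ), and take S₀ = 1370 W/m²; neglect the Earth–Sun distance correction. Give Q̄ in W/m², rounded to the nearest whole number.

363 W/m²

−tan φ tan δ = −(0.1709)(-0.3759) = 0.0642; H_s = arccos(0.0642) = 86.32°. In radians, H_s = 1.5066.
H_s sin φ sin δ = 1.5066 × 0.1685 × -0.3518 = -0.0893.
cos φ cos δ sin H_s = 0.9857 × 0.9361 × 0.9979 = 0.9208.
Q̄ = (1370/π) × (-0.0893 + 0.9208) = 436.08 × 0.8315 = 362.60 W/m².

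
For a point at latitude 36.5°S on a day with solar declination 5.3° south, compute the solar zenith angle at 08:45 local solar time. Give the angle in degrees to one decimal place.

Hour angle H = 15° × (8.75 − 12) = -48.75°.
With φ = -36.5°, δ = -5.3°, H = -48.75°: sin φ sin δ = 0.0549, cos φ cos δ cos H = 0.5278, so cos θ_z = 0.5827.
θ_z = arccos(0.5827) = 54.36°.

54.4°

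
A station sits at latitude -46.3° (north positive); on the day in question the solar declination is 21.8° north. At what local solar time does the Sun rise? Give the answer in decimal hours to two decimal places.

7.65 h

−tan φ tan δ = −(-1.0464)(0.4000) = 0.4186; H_s = arccos(0.4186) = 65.25°.
Sunrise is at 12 − H_s/15 = 12 − 4.350 = 7.650 h local solar time.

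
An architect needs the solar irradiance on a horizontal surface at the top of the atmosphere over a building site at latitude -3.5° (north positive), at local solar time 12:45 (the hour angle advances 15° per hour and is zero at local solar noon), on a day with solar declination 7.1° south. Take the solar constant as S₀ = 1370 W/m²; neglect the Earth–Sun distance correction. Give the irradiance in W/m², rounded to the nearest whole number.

1341 W/m²

Hour angle H = 15° × (12.75 − 12) = 11.25°.
With φ = -3.5°, δ = -7.1°, H = 11.25°: sin φ sin δ = 0.0075, cos φ cos δ cos H = 0.9714, so cos θ_z = 0.9789.
Top-of-atmosphere irradiance = S₀ cos θ_z = 1370 × 0.9789 = 1341.09 W/m².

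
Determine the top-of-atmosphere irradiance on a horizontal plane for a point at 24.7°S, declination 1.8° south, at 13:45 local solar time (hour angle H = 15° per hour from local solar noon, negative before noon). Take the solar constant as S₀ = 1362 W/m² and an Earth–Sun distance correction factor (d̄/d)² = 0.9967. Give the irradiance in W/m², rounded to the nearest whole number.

Hour angle H = 15° × (13.75 − 12) = 26.25°.
cos θ_z = sin(-24.7°) sin(-1.8°) + cos(-24.7°) cos(-1.8°) cos(26.25°) = 0.0131 + 0.8144 = 0.8275.
Top-of-atmosphere irradiance = S₀ (d̄/d)² cos θ_z = 1362 × 0.9967 × 0.8275 = 1123.34 W/m².

1123 W/m²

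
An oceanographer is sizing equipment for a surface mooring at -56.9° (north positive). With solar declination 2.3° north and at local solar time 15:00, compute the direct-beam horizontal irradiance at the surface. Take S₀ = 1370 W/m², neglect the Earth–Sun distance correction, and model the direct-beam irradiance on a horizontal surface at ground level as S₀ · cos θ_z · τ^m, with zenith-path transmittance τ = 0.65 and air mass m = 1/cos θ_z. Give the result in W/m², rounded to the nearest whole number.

Hour angle H = 15° × (15 − 12) = 45.00°.
cos θ_z = sin(-56.9°) sin(2.3°) + cos(-56.9°) cos(2.3°) cos(45.00°) = -0.0336 + 0.3858 = 0.3522.
Air mass m = 1/cos θ_z = 1/0.3522 = 2.839; τ^m = 0.65^2.839 = 0.2943.
Surface direct beam = 1370 × 0.3522 × 0.2943 = 142.00 W/m².

142 W/m²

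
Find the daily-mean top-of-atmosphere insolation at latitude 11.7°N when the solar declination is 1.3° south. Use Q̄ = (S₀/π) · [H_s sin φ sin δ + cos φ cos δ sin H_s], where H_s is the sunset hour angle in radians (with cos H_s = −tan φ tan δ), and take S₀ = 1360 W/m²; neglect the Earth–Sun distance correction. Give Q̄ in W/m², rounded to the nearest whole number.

cos H_s = −tan(11.7°) · tan(-1.3°) = 0.0047, so H_s = arccos(0.0047) = 89.73°. In radians, H_s = 1.5661.
H_s sin φ sin δ = 1.5661 × 0.2028 × -0.0227 = -0.0072.
cos φ cos δ sin H_s = 0.9792 × 0.9997 × 1.0000 = 0.9789.
Q̄ = (1360/π) × (-0.0072 + 0.9789) = 432.90 × 0.9717 = 420.65 W/m².

421 W/m²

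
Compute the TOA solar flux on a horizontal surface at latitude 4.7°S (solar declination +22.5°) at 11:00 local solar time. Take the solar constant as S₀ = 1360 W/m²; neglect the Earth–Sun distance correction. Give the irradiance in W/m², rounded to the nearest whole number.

1167 W/m²

Hour angle H = 15° × (11 − 12) = -15.00°.
cos θ_z = sin(-4.7°) sin(22.5°) + cos(-4.7°) cos(22.5°) cos(-15.00°) = -0.0314 + 0.8894 = 0.8580.
Top-of-atmosphere irradiance = S₀ cos θ_z = 1360 × 0.8580 = 1166.88 W/m².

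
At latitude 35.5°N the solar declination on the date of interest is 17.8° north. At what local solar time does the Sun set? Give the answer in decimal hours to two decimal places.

18.88 h

cos H_s = −tan(35.5°) · tan(17.8°) = -0.2290, so H_s = arccos(-0.2290) = 103.24°.
Sunset is at 12 + H_s/15 = 12 + 6.883 = 18.883 h local solar time.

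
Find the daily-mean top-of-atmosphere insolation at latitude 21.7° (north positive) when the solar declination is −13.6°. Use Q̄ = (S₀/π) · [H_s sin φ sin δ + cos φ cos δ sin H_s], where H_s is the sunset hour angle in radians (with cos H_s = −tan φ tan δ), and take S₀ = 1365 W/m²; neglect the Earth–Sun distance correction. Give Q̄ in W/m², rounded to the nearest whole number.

cos H_s = −tan(21.7°) · tan(-13.6°) = 0.0963, so H_s = arccos(0.0963) = 84.47°. In radians, H_s = 1.4743.
H_s sin φ sin δ = 1.4743 × 0.3697 × -0.2351 = -0.1281.
cos φ cos δ sin H_s = 0.9291 × 0.9720 × 0.9953 = 0.8988.
Q̄ = (1365/π) × (-0.1281 + 0.8988) = 434.49 × 0.7707 = 334.86 W/m².

335 W/m²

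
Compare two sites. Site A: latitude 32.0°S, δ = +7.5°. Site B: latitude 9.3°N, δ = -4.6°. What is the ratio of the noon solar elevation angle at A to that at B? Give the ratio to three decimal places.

A: 90° − |-32.0 − (7.5)| = 50.50°.
B: 90° − |9.3 − (-4.6)| = 76.10°.
Ratio A/B = 50.5000 / 76.1000 = 0.6636.

0.664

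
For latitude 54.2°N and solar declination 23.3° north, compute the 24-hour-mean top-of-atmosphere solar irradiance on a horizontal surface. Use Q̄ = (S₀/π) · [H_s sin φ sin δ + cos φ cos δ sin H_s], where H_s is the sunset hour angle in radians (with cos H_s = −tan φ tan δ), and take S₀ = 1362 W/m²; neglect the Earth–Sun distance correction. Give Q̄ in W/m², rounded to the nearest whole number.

−tan φ tan δ = −(1.3865)(0.4307) = -0.5972; H_s = arccos(-0.5972) = 126.67°. In radians, H_s = 2.2108.
H_s sin φ sin δ = 2.2108 × 0.8111 × 0.3955 = 0.7092.
cos φ cos δ sin H_s = 0.5850 × 0.9184 × 0.8021 = 0.4309.
Q̄ = (1362/π) × (0.7092 + 0.4309) = 433.54 × 1.1401 = 494.28 W/m².

494 W/m²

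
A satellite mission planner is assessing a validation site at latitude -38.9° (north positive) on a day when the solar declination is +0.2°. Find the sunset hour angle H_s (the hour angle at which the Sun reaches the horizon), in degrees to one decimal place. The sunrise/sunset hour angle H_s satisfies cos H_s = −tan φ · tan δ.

89.8°

cos H_s = −tan(-38.9°) · tan(0.2°) = 0.0028, so H_s = arccos(0.0028) = 89.84°.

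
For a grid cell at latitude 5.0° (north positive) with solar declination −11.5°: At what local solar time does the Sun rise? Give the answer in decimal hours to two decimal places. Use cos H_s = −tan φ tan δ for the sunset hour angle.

6.07 h

cos H_s = −tan(5.0°) · tan(-11.5°) = 0.0178, so H_s = arccos(0.0178) = 88.98°.
Sunrise is at 12 − H_s/15 = 12 − 5.932 = 6.068 h local solar time.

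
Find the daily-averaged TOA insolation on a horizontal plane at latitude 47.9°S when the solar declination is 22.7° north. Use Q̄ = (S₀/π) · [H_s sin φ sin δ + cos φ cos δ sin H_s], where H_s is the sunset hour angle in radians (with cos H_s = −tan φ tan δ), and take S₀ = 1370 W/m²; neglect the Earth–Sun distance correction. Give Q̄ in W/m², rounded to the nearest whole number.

103 W/m²

cos H_s = −tan(-47.9°) · tan(22.7°) = 0.4630, so H_s = arccos(0.4630) = 62.42°. In radians, H_s = 1.0894.
H_s sin φ sin δ = 1.0894 × -0.7420 × 0.3859 = -0.3119.
cos φ cos δ sin H_s = 0.6704 × 0.9225 × 0.8863 = 0.5481.
Q̄ = (1370/π) × (-0.3119 + 0.5481) = 436.08 × 0.2362 = 103.00 W/m².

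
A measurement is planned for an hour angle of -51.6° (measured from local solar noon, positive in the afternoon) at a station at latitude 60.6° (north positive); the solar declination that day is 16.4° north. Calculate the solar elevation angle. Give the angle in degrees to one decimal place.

cos θ_z = sin φ sin δ + cos φ cos δ cos H = (0.8712)(0.2823) + (0.4909)(0.9593)(0.6211) = 0.5384.
θ_z = arccos(0.5384) = 57.43°, so the elevation is 90° − 57.43° = 32.57°.

32.6°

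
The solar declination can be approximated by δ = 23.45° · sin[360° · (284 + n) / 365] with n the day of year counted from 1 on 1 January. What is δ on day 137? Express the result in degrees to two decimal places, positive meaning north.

360 × (284 + 137) / 365 = 415.233°; sin(415.233°) = 0.8215.
δ = 23.45 × 0.8215 = 19.264° ≈ +19.26°.

+19.26°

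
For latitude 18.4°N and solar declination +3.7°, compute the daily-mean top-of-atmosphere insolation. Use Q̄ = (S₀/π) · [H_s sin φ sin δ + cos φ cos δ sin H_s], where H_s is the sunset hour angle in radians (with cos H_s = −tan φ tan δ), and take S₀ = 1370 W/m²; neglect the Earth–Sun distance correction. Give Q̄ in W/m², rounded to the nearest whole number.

The sunset hour angle satisfies cos H_s = −tan φ tan δ = -0.0215, giving H_s = 91.23°. In radians, H_s = 1.5923.
H_s sin φ sin δ = 1.5923 × 0.3156 × 0.0645 = 0.0324.
cos φ cos δ sin H_s = 0.9489 × 0.9979 × 0.9998 = 0.9467.
Q̄ = (1370/π) × (0.0324 + 0.9467) = 436.08 × 0.9791 = 426.97 W/m².

427 W/m²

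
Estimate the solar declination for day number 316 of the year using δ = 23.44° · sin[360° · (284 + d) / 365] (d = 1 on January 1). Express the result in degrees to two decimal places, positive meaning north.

-18.42°

360 × (284 + 316) / 365 = 591.781°; sin(591.781°) = -0.7857.
δ = 23.44 × -0.7857 = -18.417° ≈ -18.42°.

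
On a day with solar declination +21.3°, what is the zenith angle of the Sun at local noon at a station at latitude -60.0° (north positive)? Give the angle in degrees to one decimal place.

At local solar noon the hour angle is zero, so the zenith angle is |φ − δ| = |-60.0° − (21.3°)| = 81.3°.

81.3°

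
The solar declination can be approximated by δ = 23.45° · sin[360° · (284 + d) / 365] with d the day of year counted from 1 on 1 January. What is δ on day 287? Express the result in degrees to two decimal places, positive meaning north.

-9.23°

360 × (284 + 287) / 365 = 563.178°; sin(563.178°) = -0.3936.
δ = 23.45 × -0.3936 = -9.230° ≈ -9.23°.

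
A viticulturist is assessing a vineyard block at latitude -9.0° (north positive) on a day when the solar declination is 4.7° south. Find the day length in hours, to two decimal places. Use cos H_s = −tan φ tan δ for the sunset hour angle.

12.10 hours

The sunset hour angle satisfies cos H_s = −tan φ tan δ = -0.0130, giving H_s = 90.74°.
Day length = 2 H_s / 15° h⁻¹ = 181.48° / 15 = 12.099 h.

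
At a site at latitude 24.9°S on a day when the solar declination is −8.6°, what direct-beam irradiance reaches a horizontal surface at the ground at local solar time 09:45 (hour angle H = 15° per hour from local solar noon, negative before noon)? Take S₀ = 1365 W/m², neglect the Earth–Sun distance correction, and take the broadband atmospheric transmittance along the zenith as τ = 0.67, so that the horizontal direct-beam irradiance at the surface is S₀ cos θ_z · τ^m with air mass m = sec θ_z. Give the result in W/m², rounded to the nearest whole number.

Hour angle H = 15° × (9.75 − 12) = -33.75°.
cos θ_z = sin(-24.9°) sin(-8.6°) + cos(-24.9°) cos(-8.6°) cos(-33.75°) = 0.0630 + 0.7457 = 0.8087.
Air mass m = 1/cos θ_z = 1/0.8087 = 1.237; τ^m = 0.67^1.237 = 0.6093.
Surface direct beam = 1365 × 0.8087 × 0.6093 = 672.59 W/m².

673 W/m²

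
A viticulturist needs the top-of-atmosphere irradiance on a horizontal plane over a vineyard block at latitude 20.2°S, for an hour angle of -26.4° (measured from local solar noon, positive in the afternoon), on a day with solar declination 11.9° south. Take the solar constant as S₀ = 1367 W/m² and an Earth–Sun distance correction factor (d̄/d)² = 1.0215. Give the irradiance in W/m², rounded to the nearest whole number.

1248 W/m²

With φ = -20.2°, δ = -11.9°, H = -26.40°: sin φ sin δ = 0.0712, cos φ cos δ cos H = 0.8226, so cos θ_z = 0.8938.
Top-of-atmosphere irradiance = S₀ (d̄/d)² cos θ_z = 1367 × 1.0215 × 0.8938 = 1248.09 W/m².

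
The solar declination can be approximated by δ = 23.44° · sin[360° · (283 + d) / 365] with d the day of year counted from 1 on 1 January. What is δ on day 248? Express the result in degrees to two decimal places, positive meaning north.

360 × (283 + 248) / 365 = 523.726°; sin(523.726°) = 0.2802.
δ = 23.44 × 0.2802 = 6.568° ≈ +6.57°.

+6.57°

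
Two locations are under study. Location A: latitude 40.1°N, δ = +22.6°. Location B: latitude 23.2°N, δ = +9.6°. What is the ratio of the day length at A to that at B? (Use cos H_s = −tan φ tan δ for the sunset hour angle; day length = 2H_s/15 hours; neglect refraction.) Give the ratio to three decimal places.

A: H_s = arccos(−tan 40.1° · tan 22.6°) = 110.52°, so 2H_s/15 = 14.7360 h.
B: H_s = arccos(−tan 23.2° · tan 9.6°) = 94.16°, so 2H_s/15 = 12.5547 h.
Ratio A/B = 14.7360 / 12.5547 = 1.1737.

1.174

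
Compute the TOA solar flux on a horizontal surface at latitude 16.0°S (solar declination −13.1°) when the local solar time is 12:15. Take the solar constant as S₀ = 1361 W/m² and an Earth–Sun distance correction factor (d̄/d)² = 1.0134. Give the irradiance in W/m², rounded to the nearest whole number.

Hour angle H = 15° × (12.25 − 12) = 3.75°.
cos θ_z = sin(-16.0°) sin(-13.1°) + cos(-16.0°) cos(-13.1°) cos(3.75°) = 0.0625 + 0.9342 = 0.9967.
Top-of-atmosphere irradiance = S₀ (d̄/d)² cos θ_z = 1361 × 1.0134 × 0.9967 = 1374.69 W/m².

1375 W/m²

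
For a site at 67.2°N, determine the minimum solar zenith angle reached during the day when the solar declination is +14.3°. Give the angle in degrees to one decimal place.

52.9°

At local solar noon the hour angle is zero, so the zenith angle is |φ − δ| = |67.2° − (14.3°)| = 52.9°.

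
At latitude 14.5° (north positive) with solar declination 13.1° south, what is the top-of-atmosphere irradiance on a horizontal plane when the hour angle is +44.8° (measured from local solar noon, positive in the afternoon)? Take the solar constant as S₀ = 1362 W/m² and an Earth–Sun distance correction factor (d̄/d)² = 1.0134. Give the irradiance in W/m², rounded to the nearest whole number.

845 W/m²

cos θ_z = sin(14.5°) sin(-13.1°) + cos(14.5°) cos(-13.1°) cos(44.80°) = -0.0567 + 0.6691 = 0.6124.
Top-of-atmosphere irradiance = S₀ (d̄/d)² cos θ_z = 1362 × 1.0134 × 0.6124 = 845.27 W/m².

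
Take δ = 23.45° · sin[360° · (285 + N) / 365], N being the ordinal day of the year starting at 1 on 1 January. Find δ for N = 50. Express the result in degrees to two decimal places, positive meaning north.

-11.58°

360 × (285 + 50) / 365 = 330.411°; sin(330.411°) = -0.4938.
δ = 23.45 × -0.4938 = -11.580° ≈ -11.58°.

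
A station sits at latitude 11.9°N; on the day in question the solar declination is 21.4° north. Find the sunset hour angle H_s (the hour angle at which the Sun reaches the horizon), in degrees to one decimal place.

cos H_s = −tan(11.9°) · tan(21.4°) = -0.0826, so H_s = arccos(-0.0826) = 94.74°.

94.7°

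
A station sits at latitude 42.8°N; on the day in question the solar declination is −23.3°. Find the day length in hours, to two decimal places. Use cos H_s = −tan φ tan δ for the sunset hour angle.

8.87 hours

cos H_s = −tan(42.8°) · tan(-23.3°) = 0.3988, so H_s = arccos(0.3988) = 66.50°.
Day length = 2 H_s / 15° h⁻¹ = 133.00° / 15 = 8.867 h.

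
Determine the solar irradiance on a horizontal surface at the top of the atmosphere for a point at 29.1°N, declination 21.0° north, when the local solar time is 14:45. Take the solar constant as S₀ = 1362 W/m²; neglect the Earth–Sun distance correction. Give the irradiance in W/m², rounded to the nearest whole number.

Hour angle H = 15° × (14.75 − 12) = 41.25°.
cos θ_z = sin φ sin δ + cos φ cos δ cos H = (0.4863)(0.3584) + (0.8738)(0.9336)(0.7518) = 0.7876.
Top-of-atmosphere irradiance = S₀ cos θ_z = 1362 × 0.7876 = 1072.71 W/m².

1073 W/m²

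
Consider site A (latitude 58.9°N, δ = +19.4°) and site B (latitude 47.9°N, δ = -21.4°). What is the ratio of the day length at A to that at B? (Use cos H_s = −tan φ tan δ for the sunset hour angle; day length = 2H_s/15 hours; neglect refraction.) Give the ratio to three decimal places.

1.955

A: H_s = arccos(−tan 58.9° · tan 19.4°) = 125.72°, so 2H_s/15 = 16.7627 h.
B: H_s = arccos(−tan 47.9° · tan -21.4°) = 64.30°, so 2H_s/15 = 8.5733 h.
Ratio A/B = 16.7627 / 8.5733 = 1.9552.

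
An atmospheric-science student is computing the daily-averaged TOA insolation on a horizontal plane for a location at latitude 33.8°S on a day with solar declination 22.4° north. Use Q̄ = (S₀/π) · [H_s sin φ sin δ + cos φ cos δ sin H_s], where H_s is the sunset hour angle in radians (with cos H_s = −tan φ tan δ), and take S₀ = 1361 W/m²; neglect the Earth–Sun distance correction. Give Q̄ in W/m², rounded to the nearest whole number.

−tan φ tan δ = −(-0.6694)(0.4122) = 0.2759; H_s = arccos(0.2759) = 73.98°. In radians, H_s = 1.2912.
H_s sin φ sin δ = 1.2912 × -0.5563 × 0.3811 = -0.2737.
cos φ cos δ sin H_s = 0.8310 × 0.9245 × 0.9612 = 0.7385.
Q̄ = (1361/π) × (-0.2737 + 0.7385) = 433.22 × 0.4648 = 201.36 W/m².

201 W/m²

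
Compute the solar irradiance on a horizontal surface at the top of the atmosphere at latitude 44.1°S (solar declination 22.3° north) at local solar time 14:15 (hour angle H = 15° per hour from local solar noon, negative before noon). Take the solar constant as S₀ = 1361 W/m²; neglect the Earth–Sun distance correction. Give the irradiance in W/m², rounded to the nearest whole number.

Hour angle H = 15° × (14.25 − 12) = 33.75°.
With φ = -44.1°, δ = 22.3°, H = 33.75°: sin φ sin δ = -0.2641, cos φ cos δ cos H = 0.5524, so cos θ_z = 0.2883.
Top-of-atmosphere irradiance = S₀ cos θ_z = 1361 × 0.2883 = 392.38 W/m².

392 W/m²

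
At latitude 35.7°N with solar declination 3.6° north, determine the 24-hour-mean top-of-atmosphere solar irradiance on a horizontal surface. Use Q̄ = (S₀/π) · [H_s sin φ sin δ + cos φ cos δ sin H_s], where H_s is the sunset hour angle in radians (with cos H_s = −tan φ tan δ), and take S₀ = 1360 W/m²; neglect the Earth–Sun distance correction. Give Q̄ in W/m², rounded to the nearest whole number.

The sunset hour angle satisfies cos H_s = −tan φ tan δ = -0.0452, giving H_s = 92.59°. In radians, H_s = 1.6160.
H_s sin φ sin δ = 1.6160 × 0.5835 × 0.0628 = 0.0592.
cos φ cos δ sin H_s = 0.8121 × 0.9980 × 0.9990 = 0.8097.
Q̄ = (1360/π) × (0.0592 + 0.8097) = 432.90 × 0.8689 = 376.15 W/m².

376 W/m²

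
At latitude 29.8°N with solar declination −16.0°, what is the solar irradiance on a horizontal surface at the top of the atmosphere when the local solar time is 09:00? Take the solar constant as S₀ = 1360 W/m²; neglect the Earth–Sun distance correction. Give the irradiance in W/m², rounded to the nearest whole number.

Hour angle H = 15° × (9 − 12) = -45.00°.
cos θ_z = sin(29.8°) sin(-16.0°) + cos(29.8°) cos(-16.0°) cos(-45.00°) = -0.1370 + 0.5898 = 0.4528.
Top-of-atmosphere irradiance = S₀ cos θ_z = 1360 × 0.4528 = 615.81 W/m².

616 W/m²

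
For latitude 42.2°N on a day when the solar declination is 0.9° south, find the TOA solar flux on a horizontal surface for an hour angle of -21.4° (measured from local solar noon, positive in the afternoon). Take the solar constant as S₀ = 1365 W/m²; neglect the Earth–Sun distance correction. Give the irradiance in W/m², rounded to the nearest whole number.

cos θ_z = sin φ sin δ + cos φ cos δ cos H = (0.6717)(-0.0157) + (0.7408)(0.9999)(0.9311) = 0.6791.
Top-of-atmosphere irradiance = S₀ cos θ_z = 1365 × 0.6791 = 926.97 W/m².

927 W/m²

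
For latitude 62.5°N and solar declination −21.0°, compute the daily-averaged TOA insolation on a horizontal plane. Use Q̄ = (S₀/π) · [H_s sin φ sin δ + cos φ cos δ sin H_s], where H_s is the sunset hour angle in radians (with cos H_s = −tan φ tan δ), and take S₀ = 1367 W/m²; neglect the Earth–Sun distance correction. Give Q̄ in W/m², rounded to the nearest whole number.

−tan φ tan δ = −(1.9210)(-0.3839) = 0.7375; H_s = arccos(0.7375) = 42.48°. In radians, H_s = 0.7414.
H_s sin φ sin δ = 0.7414 × 0.8870 × -0.3584 = -0.2357.
cos φ cos δ sin H_s = 0.4617 × 0.9336 × 0.6753 = 0.2911.
Q̄ = (1367/π) × (-0.2357 + 0.2911) = 435.13 × 0.0554 = 24.11 W/m².

24 W/m²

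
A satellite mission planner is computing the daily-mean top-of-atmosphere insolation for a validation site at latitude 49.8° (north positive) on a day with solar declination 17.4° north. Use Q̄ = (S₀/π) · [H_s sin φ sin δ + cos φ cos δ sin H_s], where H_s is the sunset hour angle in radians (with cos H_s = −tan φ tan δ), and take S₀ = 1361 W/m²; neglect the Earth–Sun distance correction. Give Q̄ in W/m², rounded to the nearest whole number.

−tan φ tan δ = −(1.1833)(0.3134) = -0.3708; H_s = arccos(-0.3708) = 111.76°. In radians, H_s = 1.9506.
H_s sin φ sin δ = 1.9506 × 0.7638 × 0.2990 = 0.4455.
cos φ cos δ sin H_s = 0.6455 × 0.9542 × 0.9287 = 0.5720.
Q̄ = (1361/π) × (0.4455 + 0.5720) = 433.22 × 1.0175 = 440.80 W/m².

441 W/m²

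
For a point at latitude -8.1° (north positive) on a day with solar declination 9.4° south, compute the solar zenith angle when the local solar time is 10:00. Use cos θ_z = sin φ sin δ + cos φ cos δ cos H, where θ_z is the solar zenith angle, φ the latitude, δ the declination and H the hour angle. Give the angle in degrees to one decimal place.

Hour angle H = 15° × (10 − 12) = -30.00°.
With φ = -8.1°, δ = -9.4°, H = -30.00°: sin φ sin δ = 0.0230, cos φ cos δ cos H = 0.8459, so cos θ_z = 0.8689.
θ_z = arccos(0.8689) = 29.67°.

29.7°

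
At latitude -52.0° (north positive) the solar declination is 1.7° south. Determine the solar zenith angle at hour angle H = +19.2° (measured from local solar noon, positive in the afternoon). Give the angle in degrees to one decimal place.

52.8°

With φ = -52.0°, δ = -1.7°, H = 19.20°: sin φ sin δ = 0.0234, cos φ cos δ cos H = 0.5812, so cos θ_z = 0.6046.
θ_z = arccos(0.6046) = 52.80°.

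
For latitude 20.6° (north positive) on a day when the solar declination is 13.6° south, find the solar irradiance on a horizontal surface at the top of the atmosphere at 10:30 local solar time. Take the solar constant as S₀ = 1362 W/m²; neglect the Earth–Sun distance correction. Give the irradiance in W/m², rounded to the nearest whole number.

1032 W/m²

Hour angle H = 15° × (10.5 − 12) = -22.50°.
With φ = 20.6°, δ = -13.6°, H = -22.50°: sin φ sin δ = -0.0827, cos φ cos δ cos H = 0.8406, so cos θ_z = 0.7579.
Top-of-atmosphere irradiance = S₀ cos θ_z = 1362 × 0.7579 = 1032.26 W/m².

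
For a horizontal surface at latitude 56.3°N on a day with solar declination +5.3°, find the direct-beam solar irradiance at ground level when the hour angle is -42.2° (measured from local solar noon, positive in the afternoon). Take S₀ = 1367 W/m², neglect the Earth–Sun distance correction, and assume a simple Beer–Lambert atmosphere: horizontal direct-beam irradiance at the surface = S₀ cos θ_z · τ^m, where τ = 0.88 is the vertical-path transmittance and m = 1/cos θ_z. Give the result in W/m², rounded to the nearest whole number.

511 W/m²

cos θ_z = sin(56.3°) sin(5.3°) + cos(56.3°) cos(5.3°) cos(-42.20°) = 0.0768 + 0.4093 = 0.4861.
Air mass m = 1/cos θ_z = 1/0.4861 = 2.057; τ^m = 0.88^2.057 = 0.7688.
Surface direct beam = 1367 × 0.4861 × 0.7688 = 510.87 W/m².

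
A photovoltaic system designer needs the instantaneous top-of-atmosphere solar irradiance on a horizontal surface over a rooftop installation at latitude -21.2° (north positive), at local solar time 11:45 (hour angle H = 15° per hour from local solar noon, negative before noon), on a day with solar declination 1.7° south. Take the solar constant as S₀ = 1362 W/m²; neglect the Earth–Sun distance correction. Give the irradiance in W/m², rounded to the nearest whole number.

Hour angle H = 15° × (11.75 − 12) = -3.75°.
cos θ_z = sin φ sin δ + cos φ cos δ cos H = (-0.3616)(-0.0297) + (0.9323)(0.9996)(0.9979) = 0.9407.
Top-of-atmosphere irradiance = S₀ cos θ_z = 1362 × 0.9407 = 1281.23 W/m².

1281 W/m²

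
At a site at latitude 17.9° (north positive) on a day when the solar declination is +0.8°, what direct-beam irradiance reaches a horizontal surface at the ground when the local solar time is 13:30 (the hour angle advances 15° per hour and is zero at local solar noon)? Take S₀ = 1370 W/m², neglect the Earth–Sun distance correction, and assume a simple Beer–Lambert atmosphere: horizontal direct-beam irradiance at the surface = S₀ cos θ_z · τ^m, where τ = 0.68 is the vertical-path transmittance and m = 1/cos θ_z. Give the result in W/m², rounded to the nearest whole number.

Hour angle H = 15° × (13.5 − 12) = 22.50°.
With φ = 17.9°, δ = 0.8°, H = 22.50°: sin φ sin δ = 0.0043, cos φ cos δ cos H = 0.8791, so cos θ_z = 0.8834.
Air mass m = 1/cos θ_z = 1/0.8834 = 1.132; τ^m = 0.68^1.132 = 0.6462.
Surface direct beam = 1370 × 0.8834 × 0.6462 = 782.07 W/m².

782 W/m²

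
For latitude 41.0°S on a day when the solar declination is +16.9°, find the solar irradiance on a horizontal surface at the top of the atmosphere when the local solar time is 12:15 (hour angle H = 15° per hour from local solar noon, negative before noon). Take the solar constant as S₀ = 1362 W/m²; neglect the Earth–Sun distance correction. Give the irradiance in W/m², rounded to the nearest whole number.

Hour angle H = 15° × (12.25 − 12) = 3.75°.
cos θ_z = sin(-41.0°) sin(16.9°) + cos(-41.0°) cos(16.9°) cos(3.75°) = -0.1907 + 0.7206 = 0.5299.
Top-of-atmosphere irradiance = S₀ cos θ_z = 1362 × 0.5299 = 721.72 W/m².

722 W/m²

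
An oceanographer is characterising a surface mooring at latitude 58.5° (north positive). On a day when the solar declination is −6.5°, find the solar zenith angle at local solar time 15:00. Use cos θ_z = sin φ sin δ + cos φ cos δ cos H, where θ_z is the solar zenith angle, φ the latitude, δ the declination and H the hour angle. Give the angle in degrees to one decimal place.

74.3°

Hour angle H = 15° × (15 − 12) = 45.00°.
cos θ_z = sin φ sin δ + cos φ cos δ cos H = (0.8526)(-0.1132) + (0.5225)(0.9936)(0.7071) = 0.2706.
θ_z = arccos(0.2706) = 74.30°.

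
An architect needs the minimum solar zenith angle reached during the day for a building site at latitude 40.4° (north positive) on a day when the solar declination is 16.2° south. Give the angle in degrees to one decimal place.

At local solar noon the hour angle is zero, so the zenith angle is |φ − δ| = |40.4° − (-16.2°)| = 56.6°.

56.6°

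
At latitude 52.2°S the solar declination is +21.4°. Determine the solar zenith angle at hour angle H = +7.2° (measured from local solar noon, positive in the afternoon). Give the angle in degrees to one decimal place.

73.9°

cos θ_z = sin φ sin δ + cos φ cos δ cos H = (-0.7902)(0.3649) + (0.6129)(0.9311)(0.9921) = 0.2778.
θ_z = arccos(0.2778) = 73.87°.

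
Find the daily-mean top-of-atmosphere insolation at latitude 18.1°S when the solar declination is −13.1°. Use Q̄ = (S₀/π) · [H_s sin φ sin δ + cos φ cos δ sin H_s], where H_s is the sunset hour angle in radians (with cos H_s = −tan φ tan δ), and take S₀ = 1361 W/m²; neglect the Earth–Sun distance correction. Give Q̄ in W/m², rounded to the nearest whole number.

cos H_s = −tan(-18.1°) · tan(-13.1°) = -0.0761, so H_s = arccos(-0.0761) = 94.36°. In radians, H_s = 1.6469.
H_s sin φ sin δ = 1.6469 × -0.3107 × -0.2267 = 0.1160.
cos φ cos δ sin H_s = 0.9505 × 0.9740 × 0.9971 = 0.9231.
Q̄ = (1361/π) × (0.1160 + 0.9231) = 433.22 × 1.0391 = 450.16 W/m².

450 W/m²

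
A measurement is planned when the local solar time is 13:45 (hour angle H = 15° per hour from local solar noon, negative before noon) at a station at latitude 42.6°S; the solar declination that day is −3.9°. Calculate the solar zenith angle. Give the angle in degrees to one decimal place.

45.2°

Hour angle H = 15° × (13.75 − 12) = 26.25°.
With φ = -42.6°, δ = -3.9°, H = 26.25°: sin φ sin δ = 0.0460, cos φ cos δ cos H = 0.6587, so cos θ_z = 0.7047.
θ_z = arccos(0.7047) = 45.19°.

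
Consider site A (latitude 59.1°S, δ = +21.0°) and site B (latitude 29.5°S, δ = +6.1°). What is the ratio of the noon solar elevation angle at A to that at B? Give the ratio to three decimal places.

A: 90° − |-59.1 − (21.0)| = 9.90°.
B: 90° − |-29.5 − (6.1)| = 54.40°.
Ratio A/B = 9.9000 / 54.4000 = 0.1820.

0.182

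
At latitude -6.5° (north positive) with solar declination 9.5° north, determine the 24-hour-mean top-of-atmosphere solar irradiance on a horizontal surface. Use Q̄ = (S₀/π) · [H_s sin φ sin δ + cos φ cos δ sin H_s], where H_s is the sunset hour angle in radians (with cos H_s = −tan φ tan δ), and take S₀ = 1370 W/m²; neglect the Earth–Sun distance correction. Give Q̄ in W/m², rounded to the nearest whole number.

−tan φ tan δ = −(-0.1139)(0.1673) = 0.0191; H_s = arccos(0.0191) = 88.91°. In radians, H_s = 1.5518.
H_s sin φ sin δ = 1.5518 × -0.1132 × 0.1650 = -0.0290.
cos φ cos δ sin H_s = 0.9936 × 0.9863 × 0.9998 = 0.9798.
Q̄ = (1370/π) × (-0.0290 + 0.9798) = 436.08 × 0.9508 = 414.62 W/m².

415 W/m²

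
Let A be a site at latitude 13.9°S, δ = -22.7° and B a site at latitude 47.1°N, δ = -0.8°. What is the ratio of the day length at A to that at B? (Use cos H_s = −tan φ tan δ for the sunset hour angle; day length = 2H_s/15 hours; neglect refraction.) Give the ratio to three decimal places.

1.076

A: H_s = arccos(−tan -13.9° · tan -22.7°) = 95.94°, so 2H_s/15 = 12.7920 h.
B: H_s = arccos(−tan 47.1° · tan -0.8°) = 89.14°, so 2H_s/15 = 11.8853 h.
Ratio A/B = 12.7920 / 11.8853 = 1.0763.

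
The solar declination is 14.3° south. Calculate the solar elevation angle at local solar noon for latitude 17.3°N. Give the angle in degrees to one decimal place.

At local solar noon the hour angle is zero, so the elevation is 90° − |φ − δ| = 90° − |17.3° − (-14.3°)| = 90° − 31.6° = 58.4°.

58.4°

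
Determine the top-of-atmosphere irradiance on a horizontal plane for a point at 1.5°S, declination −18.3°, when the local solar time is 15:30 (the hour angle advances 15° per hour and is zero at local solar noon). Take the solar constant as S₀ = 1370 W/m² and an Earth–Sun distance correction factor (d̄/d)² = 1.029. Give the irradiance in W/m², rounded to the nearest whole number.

826 W/m²

Hour angle H = 15° × (15.5 − 12) = 52.50°.
With φ = -1.5°, δ = -18.3°, H = 52.50°: sin φ sin δ = 0.0082, cos φ cos δ cos H = 0.5778, so cos θ_z = 0.5860.
Top-of-atmosphere irradiance = S₀ (d̄/d)² cos θ_z = 1370 × 1.029 × 0.5860 = 826.10 W/m².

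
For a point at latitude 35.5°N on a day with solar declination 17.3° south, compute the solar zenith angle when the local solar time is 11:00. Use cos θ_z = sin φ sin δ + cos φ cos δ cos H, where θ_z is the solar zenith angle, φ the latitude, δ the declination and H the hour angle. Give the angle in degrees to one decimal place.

54.7°

Hour angle H = 15° × (11 − 12) = -15.00°.
cos θ_z = sin φ sin δ + cos φ cos δ cos H = (0.5807)(-0.2974) + (0.8141)(0.9548)(0.9659) = 0.5781.
θ_z = arccos(0.5781) = 54.68°.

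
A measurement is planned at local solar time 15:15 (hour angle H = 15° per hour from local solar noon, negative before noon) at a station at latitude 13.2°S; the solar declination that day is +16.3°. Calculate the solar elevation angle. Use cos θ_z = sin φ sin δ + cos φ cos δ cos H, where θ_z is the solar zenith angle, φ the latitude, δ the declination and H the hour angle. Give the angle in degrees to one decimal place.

Hour angle H = 15° × (15.25 − 12) = 48.75°.
cos θ_z = sin φ sin δ + cos φ cos δ cos H = (-0.2284)(0.2807) + (0.9736)(0.9598)(0.6593) = 0.5520.
θ_z = arccos(0.5520) = 56.50°, so the elevation is 90° − 56.50° = 33.50°.

33.5°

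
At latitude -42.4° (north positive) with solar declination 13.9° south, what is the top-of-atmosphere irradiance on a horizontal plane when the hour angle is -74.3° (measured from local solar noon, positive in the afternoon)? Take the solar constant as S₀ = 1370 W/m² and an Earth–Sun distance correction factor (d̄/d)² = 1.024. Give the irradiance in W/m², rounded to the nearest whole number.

499 W/m²

cos θ_z = sin(-42.4°) sin(-13.9°) + cos(-42.4°) cos(-13.9°) cos(-74.30°) = 0.1620 + 0.1940 = 0.3560.
Top-of-atmosphere irradiance = S₀ (d̄/d)² cos θ_z = 1370 × 1.024 × 0.3560 = 499.43 W/m².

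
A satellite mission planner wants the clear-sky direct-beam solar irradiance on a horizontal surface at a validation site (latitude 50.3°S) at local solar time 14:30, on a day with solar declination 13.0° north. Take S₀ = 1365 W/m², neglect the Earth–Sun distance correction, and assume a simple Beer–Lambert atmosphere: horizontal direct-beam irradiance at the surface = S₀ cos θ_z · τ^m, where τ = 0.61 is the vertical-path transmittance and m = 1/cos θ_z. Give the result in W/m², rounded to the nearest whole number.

Hour angle H = 15° × (14.5 − 12) = 37.50°.
cos θ_z = sin φ sin δ + cos φ cos δ cos H = (-0.7694)(0.2250) + (0.6388)(0.9744)(0.7934) = 0.3207.
Air mass m = 1/cos θ_z = 1/0.3207 = 3.118; τ^m = 0.61^3.118 = 0.2141.
Surface direct beam = 1365 × 0.3207 × 0.2141 = 93.72 W/m².

94 W/m²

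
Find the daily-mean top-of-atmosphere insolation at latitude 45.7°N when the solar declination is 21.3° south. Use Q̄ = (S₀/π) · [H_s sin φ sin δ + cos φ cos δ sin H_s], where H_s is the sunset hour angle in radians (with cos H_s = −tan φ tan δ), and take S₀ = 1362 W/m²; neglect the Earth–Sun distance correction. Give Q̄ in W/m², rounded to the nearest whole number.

cos H_s = −tan(45.7°) · tan(-21.3°) = 0.3995, so H_s = arccos(0.3995) = 66.45°. In radians, H_s = 1.1598.
H_s sin φ sin δ = 1.1598 × 0.7157 × -0.3633 = -0.3016.
cos φ cos δ sin H_s = 0.6984 × 0.9317 × 0.9167 = 0.5965.
Q̄ = (1362/π) × (-0.3016 + 0.5965) = 433.54 × 0.2949 = 127.85 W/m².

128 W/m²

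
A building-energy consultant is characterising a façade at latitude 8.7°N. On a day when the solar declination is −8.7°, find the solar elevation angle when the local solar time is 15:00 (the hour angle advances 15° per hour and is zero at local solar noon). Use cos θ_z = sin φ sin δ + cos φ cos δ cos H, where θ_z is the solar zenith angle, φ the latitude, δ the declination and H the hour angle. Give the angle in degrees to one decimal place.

Hour angle H = 15° × (15 − 12) = 45.00°.
cos θ_z = sin(8.7°) sin(-8.7°) + cos(8.7°) cos(-8.7°) cos(45.00°) = -0.0229 + 0.6909 = 0.6680.
θ_z = arccos(0.6680) = 48.09°, so the elevation is 90° − 48.09° = 41.91°.

41.9°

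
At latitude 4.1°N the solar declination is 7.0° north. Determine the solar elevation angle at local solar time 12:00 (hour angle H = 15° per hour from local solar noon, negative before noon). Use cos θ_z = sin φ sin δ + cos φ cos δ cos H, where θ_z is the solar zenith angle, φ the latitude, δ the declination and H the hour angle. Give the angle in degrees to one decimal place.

87.1°

Hour angle H = 15° × (12 − 12) = 0.00°.
With φ = 4.1°, δ = 7.0°, H = 0.00°: sin φ sin δ = 0.0087, cos φ cos δ cos H = 0.9900, so cos θ_z = 0.9987.
θ_z = arccos(0.9987) = 2.92°, so the elevation is 90° − 2.92° = 87.08°.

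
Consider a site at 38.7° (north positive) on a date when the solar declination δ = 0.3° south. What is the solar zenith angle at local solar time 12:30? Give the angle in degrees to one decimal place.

Hour angle H = 15° × (12.5 − 12) = 7.50°.
cos θ_z = sin φ sin δ + cos φ cos δ cos H = (0.6252)(-0.0052) + (0.7804)(1.0000)(0.9914) = 0.7704.
θ_z = arccos(0.7704) = 39.61°.

39.6°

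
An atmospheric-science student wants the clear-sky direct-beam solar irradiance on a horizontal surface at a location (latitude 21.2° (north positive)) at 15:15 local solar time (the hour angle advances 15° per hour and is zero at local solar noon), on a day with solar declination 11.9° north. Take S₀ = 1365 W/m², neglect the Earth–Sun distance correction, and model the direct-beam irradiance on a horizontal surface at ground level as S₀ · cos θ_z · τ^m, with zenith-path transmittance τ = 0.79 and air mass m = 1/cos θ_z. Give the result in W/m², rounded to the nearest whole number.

Hour angle H = 15° × (15.25 − 12) = 48.75°.
With φ = 21.2°, δ = 11.9°, H = 48.75°: sin φ sin δ = 0.0746, cos φ cos δ cos H = 0.6015, so cos θ_z = 0.6761.
Air mass m = 1/cos θ_z = 1/0.6761 = 1.479; τ^m = 0.79^1.479 = 0.7057.
Surface direct beam = 1365 × 0.6761 × 0.7057 = 651.27 W/m².

651 W/m²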